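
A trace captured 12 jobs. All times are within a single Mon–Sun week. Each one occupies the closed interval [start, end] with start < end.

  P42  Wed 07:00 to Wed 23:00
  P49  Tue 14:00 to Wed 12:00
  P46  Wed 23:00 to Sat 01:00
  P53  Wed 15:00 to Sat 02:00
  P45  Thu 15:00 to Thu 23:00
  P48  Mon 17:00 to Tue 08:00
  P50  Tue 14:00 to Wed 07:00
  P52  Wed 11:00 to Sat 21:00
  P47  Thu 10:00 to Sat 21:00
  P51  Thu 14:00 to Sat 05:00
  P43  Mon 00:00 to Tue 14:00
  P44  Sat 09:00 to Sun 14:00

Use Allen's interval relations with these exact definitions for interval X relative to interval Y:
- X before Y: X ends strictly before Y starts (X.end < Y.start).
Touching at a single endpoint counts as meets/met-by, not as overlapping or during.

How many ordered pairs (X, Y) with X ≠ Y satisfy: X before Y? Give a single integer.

Checking all 132 ordered pairs for relation 'before'; matching pairs in alphabetical order:
(P42, P44): P42 before P44 ✓
(P42, P45): P42 before P45 ✓
(P42, P47): P42 before P47 ✓
(P42, P51): P42 before P51 ✓
(P43, P42): P43 before P42 ✓
(P43, P44): P43 before P44 ✓
(P43, P45): P43 before P45 ✓
(P43, P46): P43 before P46 ✓
(P43, P47): P43 before P47 ✓
(P43, P51): P43 before P51 ✓
(P43, P52): P43 before P52 ✓
(P43, P53): P43 before P53 ✓
(P45, P44): P45 before P44 ✓
(P46, P44): P46 before P44 ✓
(P48, P42): P48 before P42 ✓
(P48, P44): P48 before P44 ✓
(P48, P45): P48 before P45 ✓
(P48, P46): P48 before P46 ✓
(P48, P47): P48 before P47 ✓
(P48, P49): P48 before P49 ✓
(P48, P50): P48 before P50 ✓
(P48, P51): P48 before P51 ✓
(P48, P52): P48 before P52 ✓
(P48, P53): P48 before P53 ✓
... plus 15 further pairs not listed.
Count: 39.

39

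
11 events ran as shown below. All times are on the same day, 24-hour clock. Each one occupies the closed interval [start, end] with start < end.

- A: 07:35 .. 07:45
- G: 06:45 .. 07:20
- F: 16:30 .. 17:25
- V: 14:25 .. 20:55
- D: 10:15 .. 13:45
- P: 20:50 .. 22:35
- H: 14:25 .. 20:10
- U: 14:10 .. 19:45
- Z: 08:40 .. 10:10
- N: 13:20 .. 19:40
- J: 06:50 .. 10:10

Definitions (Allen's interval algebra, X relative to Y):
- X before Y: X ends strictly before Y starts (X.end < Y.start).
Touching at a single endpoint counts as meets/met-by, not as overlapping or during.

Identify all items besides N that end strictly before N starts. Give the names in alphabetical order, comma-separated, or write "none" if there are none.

A, G, J, Z

Target N = [13:20, 19:40].
A [07:35, 07:45] → before → yes.
D [10:15, 13:45] → overlaps → no.
F [16:30, 17:25] → during → no.
G [06:45, 07:20] → before → yes.
H [14:25, 20:10] → overlapped-by → no.
J [06:50, 10:10] → before → yes.
P [20:50, 22:35] → after → no.
U [14:10, 19:45] → overlapped-by → no.
V [14:25, 20:55] → overlapped-by → no.
Z [08:40, 10:10] → before → yes.
Result: A, G, J, Z.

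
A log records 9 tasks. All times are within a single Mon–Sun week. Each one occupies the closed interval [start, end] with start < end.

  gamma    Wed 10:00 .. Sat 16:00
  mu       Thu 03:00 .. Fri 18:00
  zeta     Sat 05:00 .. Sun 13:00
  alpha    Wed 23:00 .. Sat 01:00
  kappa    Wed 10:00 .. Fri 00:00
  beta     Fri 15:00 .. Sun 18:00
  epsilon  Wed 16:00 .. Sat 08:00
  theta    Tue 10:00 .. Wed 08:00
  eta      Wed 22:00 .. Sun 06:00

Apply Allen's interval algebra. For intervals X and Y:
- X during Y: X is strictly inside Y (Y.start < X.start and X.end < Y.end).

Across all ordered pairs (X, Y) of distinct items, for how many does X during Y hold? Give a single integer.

9

Checking all 72 ordered pairs for relation 'during'; matching pairs in alphabetical order:
(alpha, epsilon): alpha during epsilon ✓
(alpha, eta): alpha during eta ✓
(alpha, gamma): alpha during gamma ✓
(epsilon, gamma): epsilon during gamma ✓
(mu, alpha): mu during alpha ✓
(mu, epsilon): mu during epsilon ✓
(mu, eta): mu during eta ✓
(mu, gamma): mu during gamma ✓
(zeta, beta): zeta during beta ✓
Count: 9.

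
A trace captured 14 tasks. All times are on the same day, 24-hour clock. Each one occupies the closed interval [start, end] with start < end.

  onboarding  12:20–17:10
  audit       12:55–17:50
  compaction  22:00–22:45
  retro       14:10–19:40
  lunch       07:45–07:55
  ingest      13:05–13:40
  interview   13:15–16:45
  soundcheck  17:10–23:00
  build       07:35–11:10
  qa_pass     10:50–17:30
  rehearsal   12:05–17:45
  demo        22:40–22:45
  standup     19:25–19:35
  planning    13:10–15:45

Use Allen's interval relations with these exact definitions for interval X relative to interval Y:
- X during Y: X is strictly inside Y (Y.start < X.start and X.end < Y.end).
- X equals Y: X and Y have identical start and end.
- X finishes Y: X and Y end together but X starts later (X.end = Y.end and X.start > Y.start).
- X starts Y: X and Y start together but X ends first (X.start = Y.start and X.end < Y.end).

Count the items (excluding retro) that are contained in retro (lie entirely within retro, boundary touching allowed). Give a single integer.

Target retro = [14:10, 19:40].
audit [12:55, 17:50] → overlaps → no.
build [07:35, 11:10] → before → no.
compaction [22:00, 22:45] → after → no.
demo [22:40, 22:45] → after → no.
ingest [13:05, 13:40] → before → no.
interview [13:15, 16:45] → overlaps → no.
lunch [07:45, 07:55] → before → no.
onboarding [12:20, 17:10] → overlaps → no.
planning [13:10, 15:45] → overlaps → no.
qa_pass [10:50, 17:30] → overlaps → no.
rehearsal [12:05, 17:45] → overlaps → no.
soundcheck [17:10, 23:00] → overlapped-by → no.
standup [19:25, 19:35] → during → counts.
Total: 1.

1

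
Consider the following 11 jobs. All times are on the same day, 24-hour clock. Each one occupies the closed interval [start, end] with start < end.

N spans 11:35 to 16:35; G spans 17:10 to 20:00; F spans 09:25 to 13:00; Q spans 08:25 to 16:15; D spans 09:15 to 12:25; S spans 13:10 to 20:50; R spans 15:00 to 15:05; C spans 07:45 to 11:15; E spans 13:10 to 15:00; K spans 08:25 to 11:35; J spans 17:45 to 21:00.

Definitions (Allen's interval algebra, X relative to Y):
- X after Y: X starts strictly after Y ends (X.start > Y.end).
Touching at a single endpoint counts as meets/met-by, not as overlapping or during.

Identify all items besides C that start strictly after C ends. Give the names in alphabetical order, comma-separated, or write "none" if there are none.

Target C = [07:45, 11:15].
D [09:15, 12:25] → overlapped-by → no.
E [13:10, 15:00] → after → yes.
F [09:25, 13:00] → overlapped-by → no.
G [17:10, 20:00] → after → yes.
J [17:45, 21:00] → after → yes.
K [08:25, 11:35] → overlapped-by → no.
N [11:35, 16:35] → after → yes.
Q [08:25, 16:15] → overlapped-by → no.
R [15:00, 15:05] → after → yes.
S [13:10, 20:50] → after → yes.
Result: E, G, J, N, R, S.

E, G, J, N, R, S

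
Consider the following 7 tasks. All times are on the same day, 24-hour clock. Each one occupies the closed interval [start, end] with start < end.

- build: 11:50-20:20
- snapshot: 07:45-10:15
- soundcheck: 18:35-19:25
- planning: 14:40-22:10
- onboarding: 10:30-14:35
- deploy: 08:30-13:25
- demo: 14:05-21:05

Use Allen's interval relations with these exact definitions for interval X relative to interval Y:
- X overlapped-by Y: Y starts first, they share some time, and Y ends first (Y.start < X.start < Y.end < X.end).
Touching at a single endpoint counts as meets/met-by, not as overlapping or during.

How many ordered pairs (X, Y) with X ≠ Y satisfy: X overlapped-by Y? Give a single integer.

8

Checking all 42 ordered pairs for relation 'overlapped-by'; matching pairs in alphabetical order:
(build, deploy): build overlapped-by deploy ✓
(build, onboarding): build overlapped-by onboarding ✓
(demo, build): demo overlapped-by build ✓
(demo, onboarding): demo overlapped-by onboarding ✓
(deploy, snapshot): deploy overlapped-by snapshot ✓
(onboarding, deploy): onboarding overlapped-by deploy ✓
(planning, build): planning overlapped-by build ✓
(planning, demo): planning overlapped-by demo ✓
Count: 8.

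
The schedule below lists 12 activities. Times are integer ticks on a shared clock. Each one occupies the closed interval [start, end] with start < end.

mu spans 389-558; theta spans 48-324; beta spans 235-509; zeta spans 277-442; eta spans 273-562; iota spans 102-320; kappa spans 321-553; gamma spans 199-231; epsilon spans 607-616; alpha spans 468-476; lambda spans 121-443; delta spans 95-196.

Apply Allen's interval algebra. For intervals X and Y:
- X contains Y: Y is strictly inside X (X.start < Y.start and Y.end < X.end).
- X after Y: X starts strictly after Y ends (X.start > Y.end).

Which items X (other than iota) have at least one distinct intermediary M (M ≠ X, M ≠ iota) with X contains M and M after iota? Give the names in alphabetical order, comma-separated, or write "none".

beta, eta, kappa, mu

Target iota = [102, 320].
Intermediaries M with M after iota: alpha, epsilon, kappa, mu.
Via alpha — items with X contains alpha: beta, eta, kappa, mu.
Via epsilon — items with X contains epsilon: none.
Via kappa — items with X contains kappa: eta.
Via mu — items with X contains mu: eta.
Union: beta, eta, kappa, mu.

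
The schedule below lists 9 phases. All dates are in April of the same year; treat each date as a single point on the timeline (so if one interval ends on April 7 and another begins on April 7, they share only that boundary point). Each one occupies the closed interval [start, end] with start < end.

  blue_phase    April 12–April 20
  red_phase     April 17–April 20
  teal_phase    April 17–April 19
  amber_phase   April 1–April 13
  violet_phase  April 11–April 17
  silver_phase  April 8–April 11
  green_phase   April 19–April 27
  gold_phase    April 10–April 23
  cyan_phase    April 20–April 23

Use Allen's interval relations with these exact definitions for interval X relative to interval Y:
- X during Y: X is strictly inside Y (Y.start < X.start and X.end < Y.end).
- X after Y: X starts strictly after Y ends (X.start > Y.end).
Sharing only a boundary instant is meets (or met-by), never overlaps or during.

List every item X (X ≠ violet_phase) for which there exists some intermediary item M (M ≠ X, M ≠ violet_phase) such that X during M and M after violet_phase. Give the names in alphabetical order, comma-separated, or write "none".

cyan_phase

Target violet_phase = [April 11, April 17].
Intermediaries M with M after violet_phase: cyan_phase, green_phase.
Via cyan_phase — items with X during cyan_phase: none.
Via green_phase — items with X during green_phase: cyan_phase.
Union: cyan_phase.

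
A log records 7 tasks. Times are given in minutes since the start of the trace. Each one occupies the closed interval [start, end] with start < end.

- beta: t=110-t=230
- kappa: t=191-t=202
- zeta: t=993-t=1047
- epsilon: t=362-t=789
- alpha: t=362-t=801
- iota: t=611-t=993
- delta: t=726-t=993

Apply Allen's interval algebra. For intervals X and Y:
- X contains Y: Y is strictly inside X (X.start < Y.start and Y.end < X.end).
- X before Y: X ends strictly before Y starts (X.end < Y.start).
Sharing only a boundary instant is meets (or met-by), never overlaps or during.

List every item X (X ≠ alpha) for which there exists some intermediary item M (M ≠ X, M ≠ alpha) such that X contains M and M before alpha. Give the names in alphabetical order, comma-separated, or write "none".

beta

Target alpha = [t=362, t=801].
Intermediaries M with M before alpha: beta, kappa.
Via beta — items with X contains beta: none.
Via kappa — items with X contains kappa: beta.
Union: beta.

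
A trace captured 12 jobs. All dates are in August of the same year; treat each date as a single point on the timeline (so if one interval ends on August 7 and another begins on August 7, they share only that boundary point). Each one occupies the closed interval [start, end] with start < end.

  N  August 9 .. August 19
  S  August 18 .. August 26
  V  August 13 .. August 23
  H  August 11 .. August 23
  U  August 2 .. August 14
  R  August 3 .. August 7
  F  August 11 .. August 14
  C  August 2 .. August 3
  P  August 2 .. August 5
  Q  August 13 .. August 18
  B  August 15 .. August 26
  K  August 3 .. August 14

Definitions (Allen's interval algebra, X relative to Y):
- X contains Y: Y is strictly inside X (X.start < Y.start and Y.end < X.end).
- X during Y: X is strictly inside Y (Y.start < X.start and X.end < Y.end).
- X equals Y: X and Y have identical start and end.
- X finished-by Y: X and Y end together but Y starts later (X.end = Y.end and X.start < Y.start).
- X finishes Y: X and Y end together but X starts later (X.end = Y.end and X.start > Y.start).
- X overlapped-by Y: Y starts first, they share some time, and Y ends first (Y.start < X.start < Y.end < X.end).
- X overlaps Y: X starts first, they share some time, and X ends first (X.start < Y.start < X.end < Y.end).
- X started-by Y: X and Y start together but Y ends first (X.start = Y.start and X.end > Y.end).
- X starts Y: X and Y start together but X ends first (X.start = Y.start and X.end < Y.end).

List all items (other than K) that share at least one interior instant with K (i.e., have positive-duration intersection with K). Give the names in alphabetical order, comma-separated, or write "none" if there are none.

Target K = [August 3, August 14].
B [August 15, August 26] → after → no.
C [August 2, August 3] → meets → no.
F [August 11, August 14] → finishes → yes.
H [August 11, August 23] → overlapped-by → yes.
N [August 9, August 19] → overlapped-by → yes.
P [August 2, August 5] → overlaps → yes.
Q [August 13, August 18] → overlapped-by → yes.
R [August 3, August 7] → starts → yes.
S [August 18, August 26] → after → no.
U [August 2, August 14] → finished-by → yes.
V [August 13, August 23] → overlapped-by → yes.
Result: F, H, N, P, Q, R, U, V.

F, H, N, P, Q, R, U, V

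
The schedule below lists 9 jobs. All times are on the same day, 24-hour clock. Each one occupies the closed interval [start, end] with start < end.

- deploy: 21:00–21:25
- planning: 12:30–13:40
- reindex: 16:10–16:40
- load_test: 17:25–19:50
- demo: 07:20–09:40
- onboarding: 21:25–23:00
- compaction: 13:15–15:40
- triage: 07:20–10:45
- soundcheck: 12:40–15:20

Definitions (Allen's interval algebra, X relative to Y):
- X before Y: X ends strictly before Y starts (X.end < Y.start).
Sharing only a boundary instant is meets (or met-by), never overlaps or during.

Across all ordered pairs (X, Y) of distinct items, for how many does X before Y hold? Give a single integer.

31

Checking all 72 ordered pairs for relation 'before'; matching pairs in alphabetical order:
(compaction, deploy): compaction before deploy ✓
(compaction, load_test): compaction before load_test ✓
(compaction, onboarding): compaction before onboarding ✓
(compaction, reindex): compaction before reindex ✓
(demo, compaction): demo before compaction ✓
(demo, deploy): demo before deploy ✓
(demo, load_test): demo before load_test ✓
(demo, onboarding): demo before onboarding ✓
(demo, planning): demo before planning ✓
(demo, reindex): demo before reindex ✓
(demo, soundcheck): demo before soundcheck ✓
(load_test, deploy): load_test before deploy ✓
(load_test, onboarding): load_test before onboarding ✓
(planning, deploy): planning before deploy ✓
(planning, load_test): planning before load_test ✓
(planning, onboarding): planning before onboarding ✓
(planning, reindex): planning before reindex ✓
(reindex, deploy): reindex before deploy ✓
(reindex, load_test): reindex before load_test ✓
(reindex, onboarding): reindex before onboarding ✓
(soundcheck, deploy): soundcheck before deploy ✓
(soundcheck, load_test): soundcheck before load_test ✓
(soundcheck, onboarding): soundcheck before onboarding ✓
(soundcheck, reindex): soundcheck before reindex ✓
... plus 7 further pairs not listed.
Count: 31.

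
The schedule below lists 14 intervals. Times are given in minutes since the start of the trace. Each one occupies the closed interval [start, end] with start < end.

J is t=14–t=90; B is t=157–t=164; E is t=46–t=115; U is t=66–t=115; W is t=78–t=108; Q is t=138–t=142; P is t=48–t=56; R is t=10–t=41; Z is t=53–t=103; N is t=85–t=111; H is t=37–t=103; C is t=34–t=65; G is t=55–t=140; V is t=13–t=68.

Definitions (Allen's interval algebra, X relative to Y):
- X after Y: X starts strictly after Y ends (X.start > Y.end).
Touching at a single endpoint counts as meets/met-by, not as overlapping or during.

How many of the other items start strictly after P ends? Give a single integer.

5

Target P = [t=48, t=56].
B [t=157, t=164] → after → counts.
C [t=34, t=65] → contains → no.
E [t=46, t=115] → contains → no.
G [t=55, t=140] → overlapped-by → no.
H [t=37, t=103] → contains → no.
J [t=14, t=90] → contains → no.
N [t=85, t=111] → after → counts.
Q [t=138, t=142] → after → counts.
R [t=10, t=41] → before → no.
U [t=66, t=115] → after → counts.
V [t=13, t=68] → contains → no.
W [t=78, t=108] → after → counts.
Z [t=53, t=103] → overlapped-by → no.
Total: 5.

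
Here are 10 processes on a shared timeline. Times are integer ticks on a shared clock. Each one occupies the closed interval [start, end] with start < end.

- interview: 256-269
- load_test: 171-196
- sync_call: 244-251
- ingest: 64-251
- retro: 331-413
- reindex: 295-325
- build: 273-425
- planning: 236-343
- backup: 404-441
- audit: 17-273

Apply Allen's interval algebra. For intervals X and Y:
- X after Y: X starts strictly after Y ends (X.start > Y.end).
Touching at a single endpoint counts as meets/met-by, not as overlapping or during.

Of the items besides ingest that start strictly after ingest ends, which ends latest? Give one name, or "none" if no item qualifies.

backup

Target ingest = [64, 251].
audit [17, 273] → contains → excluded.
backup [404, 441] → after → candidate.
build [273, 425] → after → candidate.
interview [256, 269] → after → candidate.
load_test [171, 196] → during → excluded.
planning [236, 343] → overlapped-by → excluded.
reindex [295, 325] → after → candidate.
retro [331, 413] → after → candidate.
sync_call [244, 251] → finishes → excluded.
Among candidates, latest end is 441 → backup.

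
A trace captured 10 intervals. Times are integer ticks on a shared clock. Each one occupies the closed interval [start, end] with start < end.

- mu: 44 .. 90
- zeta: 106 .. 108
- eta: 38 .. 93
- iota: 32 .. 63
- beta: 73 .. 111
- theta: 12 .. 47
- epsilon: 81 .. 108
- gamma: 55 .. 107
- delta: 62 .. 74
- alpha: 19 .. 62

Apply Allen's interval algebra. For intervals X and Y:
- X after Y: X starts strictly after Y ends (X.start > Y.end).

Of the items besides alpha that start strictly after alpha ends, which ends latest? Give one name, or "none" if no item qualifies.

Target alpha = [19, 62].
beta [73, 111] → after → candidate.
delta [62, 74] → met-by → excluded.
epsilon [81, 108] → after → candidate.
eta [38, 93] → overlapped-by → excluded.
gamma [55, 107] → overlapped-by → excluded.
iota [32, 63] → overlapped-by → excluded.
mu [44, 90] → overlapped-by → excluded.
theta [12, 47] → overlaps → excluded.
zeta [106, 108] → after → candidate.
Among candidates, latest end is 111 → beta.

beta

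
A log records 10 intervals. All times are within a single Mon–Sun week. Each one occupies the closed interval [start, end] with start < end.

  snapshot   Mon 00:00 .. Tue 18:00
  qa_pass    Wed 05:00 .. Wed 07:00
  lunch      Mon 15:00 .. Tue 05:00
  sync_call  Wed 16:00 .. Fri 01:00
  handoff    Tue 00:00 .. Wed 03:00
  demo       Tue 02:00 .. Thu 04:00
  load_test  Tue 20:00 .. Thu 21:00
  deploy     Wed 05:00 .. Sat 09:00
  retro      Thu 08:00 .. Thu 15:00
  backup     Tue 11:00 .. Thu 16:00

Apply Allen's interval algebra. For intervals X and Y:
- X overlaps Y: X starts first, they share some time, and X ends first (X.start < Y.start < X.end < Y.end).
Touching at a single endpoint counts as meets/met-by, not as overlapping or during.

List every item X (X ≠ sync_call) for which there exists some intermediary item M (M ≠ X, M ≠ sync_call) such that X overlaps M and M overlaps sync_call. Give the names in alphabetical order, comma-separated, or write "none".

backup, demo, handoff, lunch, snapshot

Target sync_call = [Wed 16:00, Fri 01:00].
Intermediaries M with M overlaps sync_call: backup, demo, load_test.
Via backup — items with X overlaps backup: demo, handoff, snapshot.
Via demo — items with X overlaps demo: handoff, lunch, snapshot.
Via load_test — items with X overlaps load_test: backup, demo, handoff.
Union: backup, demo, handoff, lunch, snapshot.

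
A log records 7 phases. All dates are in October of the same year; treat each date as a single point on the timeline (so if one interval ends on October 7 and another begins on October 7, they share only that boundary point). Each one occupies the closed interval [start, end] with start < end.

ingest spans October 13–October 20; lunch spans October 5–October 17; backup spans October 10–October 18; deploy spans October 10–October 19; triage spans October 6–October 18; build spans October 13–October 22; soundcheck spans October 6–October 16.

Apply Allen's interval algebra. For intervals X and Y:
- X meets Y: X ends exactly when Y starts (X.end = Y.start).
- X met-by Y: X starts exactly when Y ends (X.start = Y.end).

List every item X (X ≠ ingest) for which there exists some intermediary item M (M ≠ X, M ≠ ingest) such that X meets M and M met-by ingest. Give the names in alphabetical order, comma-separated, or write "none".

Target ingest = [October 13, October 20].
Intermediaries M with M met-by ingest: none.
Union: none.

none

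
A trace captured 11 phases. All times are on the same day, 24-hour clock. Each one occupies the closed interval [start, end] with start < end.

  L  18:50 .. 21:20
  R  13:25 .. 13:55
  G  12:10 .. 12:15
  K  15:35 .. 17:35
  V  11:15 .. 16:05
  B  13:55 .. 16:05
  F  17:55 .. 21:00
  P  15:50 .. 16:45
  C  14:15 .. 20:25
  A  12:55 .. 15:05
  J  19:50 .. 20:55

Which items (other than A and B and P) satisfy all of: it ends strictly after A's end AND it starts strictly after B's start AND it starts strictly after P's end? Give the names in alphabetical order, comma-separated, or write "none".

F, J, L

Conditions: its end is strictly after A's end (X.end > 15:05) AND its start is strictly after B's start (X.start > 13:55) AND its start is strictly after P's end (X.start > 16:45).
C: end 20:25 > 15:05? ✓; start 14:15 > 13:55? ✓; start 14:15 > 16:45? ✗ → no.
F: end 21:00 > 15:05? ✓; start 17:55 > 13:55? ✓; start 17:55 > 16:45? ✓ → yes.
G: end 12:15 > 15:05? ✗; start 12:10 > 13:55? ✗; start 12:10 > 16:45? ✗ → no.
J: end 20:55 > 15:05? ✓; start 19:50 > 13:55? ✓; start 19:50 > 16:45? ✓ → yes.
K: end 17:35 > 15:05? ✓; start 15:35 > 13:55? ✓; start 15:35 > 16:45? ✗ → no.
L: end 21:20 > 15:05? ✓; start 18:50 > 13:55? ✓; start 18:50 > 16:45? ✓ → yes.
R: end 13:55 > 15:05? ✗; start 13:25 > 13:55? ✗; start 13:25 > 16:45? ✗ → no.
V: end 16:05 > 15:05? ✓; start 11:15 > 13:55? ✗; start 11:15 > 16:45? ✗ → no.
Result: F, J, L.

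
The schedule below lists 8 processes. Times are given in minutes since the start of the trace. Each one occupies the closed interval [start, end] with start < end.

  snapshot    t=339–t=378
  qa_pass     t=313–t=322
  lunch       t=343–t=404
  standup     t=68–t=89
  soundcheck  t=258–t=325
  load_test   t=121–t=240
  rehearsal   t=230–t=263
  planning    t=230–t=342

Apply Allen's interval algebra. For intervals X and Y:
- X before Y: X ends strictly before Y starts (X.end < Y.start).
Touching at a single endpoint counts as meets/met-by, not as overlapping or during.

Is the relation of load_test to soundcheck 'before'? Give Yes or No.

load_test = [t=121, t=240], soundcheck = [t=258, t=325].
Actual relation of load_test to soundcheck: before.
Asked whether 'before' holds → Yes.

Yes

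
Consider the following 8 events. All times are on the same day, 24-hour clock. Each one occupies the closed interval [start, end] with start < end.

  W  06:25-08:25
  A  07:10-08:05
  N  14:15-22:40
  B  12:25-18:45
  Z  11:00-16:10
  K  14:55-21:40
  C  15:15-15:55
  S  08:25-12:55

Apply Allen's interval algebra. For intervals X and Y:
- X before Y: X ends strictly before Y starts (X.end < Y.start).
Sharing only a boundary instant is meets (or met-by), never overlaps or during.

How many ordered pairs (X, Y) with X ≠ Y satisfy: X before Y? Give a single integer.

14

Checking all 56 ordered pairs for relation 'before'; matching pairs in alphabetical order:
(A, B): A before B ✓
(A, C): A before C ✓
(A, K): A before K ✓
(A, N): A before N ✓
(A, S): A before S ✓
(A, Z): A before Z ✓
(S, C): S before C ✓
(S, K): S before K ✓
(S, N): S before N ✓
(W, B): W before B ✓
(W, C): W before C ✓
(W, K): W before K ✓
(W, N): W before N ✓
(W, Z): W before Z ✓
Count: 14.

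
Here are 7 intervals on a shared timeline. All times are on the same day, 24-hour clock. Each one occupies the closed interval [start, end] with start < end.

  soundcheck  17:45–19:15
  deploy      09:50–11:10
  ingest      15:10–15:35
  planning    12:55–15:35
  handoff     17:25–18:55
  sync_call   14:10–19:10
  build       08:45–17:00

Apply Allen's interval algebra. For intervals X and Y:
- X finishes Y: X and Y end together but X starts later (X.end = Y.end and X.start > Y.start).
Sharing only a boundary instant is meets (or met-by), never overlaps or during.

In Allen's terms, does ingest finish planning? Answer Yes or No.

Yes

ingest = [15:10, 15:35], planning = [12:55, 15:35].
Actual relation of ingest to planning: finishes.
Asked whether 'finishes' holds → Yes.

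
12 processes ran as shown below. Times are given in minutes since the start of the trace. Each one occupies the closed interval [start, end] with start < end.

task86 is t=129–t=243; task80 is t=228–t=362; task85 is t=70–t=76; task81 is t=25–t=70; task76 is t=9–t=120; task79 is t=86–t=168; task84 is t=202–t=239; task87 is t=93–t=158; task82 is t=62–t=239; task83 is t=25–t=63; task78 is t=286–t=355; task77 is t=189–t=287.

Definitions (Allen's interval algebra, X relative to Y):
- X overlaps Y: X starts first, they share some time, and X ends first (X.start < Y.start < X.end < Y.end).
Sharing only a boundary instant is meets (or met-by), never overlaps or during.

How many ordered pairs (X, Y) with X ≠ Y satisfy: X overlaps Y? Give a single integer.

Checking all 132 ordered pairs for relation 'overlaps'; matching pairs in alphabetical order:
(task76, task79): task76 overlaps task79 ✓
(task76, task82): task76 overlaps task82 ✓
(task76, task87): task76 overlaps task87 ✓
(task77, task78): task77 overlaps task78 ✓
(task77, task80): task77 overlaps task80 ✓
(task79, task86): task79 overlaps task86 ✓
(task81, task82): task81 overlaps task82 ✓
(task82, task77): task82 overlaps task77 ✓
(task82, task80): task82 overlaps task80 ✓
(task82, task86): task82 overlaps task86 ✓
(task83, task82): task83 overlaps task82 ✓
(task84, task80): task84 overlaps task80 ✓
(task86, task77): task86 overlaps task77 ✓
(task86, task80): task86 overlaps task80 ✓
(task87, task86): task87 overlaps task86 ✓
Count: 15.

15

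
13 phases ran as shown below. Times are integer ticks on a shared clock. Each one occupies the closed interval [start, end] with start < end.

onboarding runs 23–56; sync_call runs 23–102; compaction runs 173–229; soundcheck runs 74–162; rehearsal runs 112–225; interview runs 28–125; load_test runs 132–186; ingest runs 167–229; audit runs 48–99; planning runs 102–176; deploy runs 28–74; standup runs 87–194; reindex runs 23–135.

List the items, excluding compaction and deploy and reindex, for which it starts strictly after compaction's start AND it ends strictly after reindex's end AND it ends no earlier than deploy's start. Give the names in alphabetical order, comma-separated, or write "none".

Conditions: its start is strictly after compaction's start (X.start > 173) AND its end is strictly after reindex's end (X.end > 135) AND its end is no earlier than deploy's start (X.end >= 28).
audit: start 48 > 173? ✗; end 99 > 135? ✗; end 99 >= 28? ✓ → no.
ingest: start 167 > 173? ✗; end 229 > 135? ✓; end 229 >= 28? ✓ → no.
interview: start 28 > 173? ✗; end 125 > 135? ✗; end 125 >= 28? ✓ → no.
load_test: start 132 > 173? ✗; end 186 > 135? ✓; end 186 >= 28? ✓ → no.
onboarding: start 23 > 173? ✗; end 56 > 135? ✗; end 56 >= 28? ✓ → no.
planning: start 102 > 173? ✗; end 176 > 135? ✓; end 176 >= 28? ✓ → no.
rehearsal: start 112 > 173? ✗; end 225 > 135? ✓; end 225 >= 28? ✓ → no.
soundcheck: start 74 > 173? ✗; end 162 > 135? ✓; end 162 >= 28? ✓ → no.
standup: start 87 > 173? ✗; end 194 > 135? ✓; end 194 >= 28? ✓ → no.
sync_call: start 23 > 173? ✗; end 102 > 135? ✗; end 102 >= 28? ✓ → no.
Result: none.

none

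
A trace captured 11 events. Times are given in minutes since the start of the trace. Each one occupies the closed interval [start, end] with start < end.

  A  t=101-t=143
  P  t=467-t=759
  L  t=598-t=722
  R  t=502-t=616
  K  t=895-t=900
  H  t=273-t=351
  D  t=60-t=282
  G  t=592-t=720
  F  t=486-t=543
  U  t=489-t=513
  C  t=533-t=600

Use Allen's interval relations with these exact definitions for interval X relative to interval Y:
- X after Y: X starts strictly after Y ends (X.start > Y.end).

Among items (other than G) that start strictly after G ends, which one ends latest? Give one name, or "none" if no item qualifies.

K

Target G = [t=592, t=720].
A [t=101, t=143] → before → excluded.
C [t=533, t=600] → overlaps → excluded.
D [t=60, t=282] → before → excluded.
F [t=486, t=543] → before → excluded.
H [t=273, t=351] → before → excluded.
K [t=895, t=900] → after → candidate.
L [t=598, t=722] → overlapped-by → excluded.
P [t=467, t=759] → contains → excluded.
R [t=502, t=616] → overlaps → excluded.
U [t=489, t=513] → before → excluded.
Among candidates, latest end is t=900 → K.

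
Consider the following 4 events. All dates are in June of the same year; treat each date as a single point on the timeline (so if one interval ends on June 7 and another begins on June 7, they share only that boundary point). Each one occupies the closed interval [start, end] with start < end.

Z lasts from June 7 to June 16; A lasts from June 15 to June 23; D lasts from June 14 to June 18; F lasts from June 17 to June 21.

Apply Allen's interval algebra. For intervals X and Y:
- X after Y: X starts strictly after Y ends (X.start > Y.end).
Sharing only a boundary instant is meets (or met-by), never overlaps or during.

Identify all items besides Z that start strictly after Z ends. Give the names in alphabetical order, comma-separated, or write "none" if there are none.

F

Target Z = [June 7, June 16].
A [June 15, June 23] → overlapped-by → no.
D [June 14, June 18] → overlapped-by → no.
F [June 17, June 21] → after → yes.
Result: F.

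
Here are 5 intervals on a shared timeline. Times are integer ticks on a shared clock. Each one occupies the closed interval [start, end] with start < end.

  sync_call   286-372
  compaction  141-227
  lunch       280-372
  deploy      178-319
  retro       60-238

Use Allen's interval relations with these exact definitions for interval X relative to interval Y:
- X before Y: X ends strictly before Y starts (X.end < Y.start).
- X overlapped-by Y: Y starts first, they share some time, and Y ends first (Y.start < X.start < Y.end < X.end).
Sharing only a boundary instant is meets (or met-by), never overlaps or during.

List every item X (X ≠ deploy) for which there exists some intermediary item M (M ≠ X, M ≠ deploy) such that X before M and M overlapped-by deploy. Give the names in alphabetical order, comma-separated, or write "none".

compaction, retro

Target deploy = [178, 319].
Intermediaries M with M overlapped-by deploy: lunch, sync_call.
Via lunch — items with X before lunch: compaction, retro.
Via sync_call — items with X before sync_call: compaction, retro.
Union: compaction, retro.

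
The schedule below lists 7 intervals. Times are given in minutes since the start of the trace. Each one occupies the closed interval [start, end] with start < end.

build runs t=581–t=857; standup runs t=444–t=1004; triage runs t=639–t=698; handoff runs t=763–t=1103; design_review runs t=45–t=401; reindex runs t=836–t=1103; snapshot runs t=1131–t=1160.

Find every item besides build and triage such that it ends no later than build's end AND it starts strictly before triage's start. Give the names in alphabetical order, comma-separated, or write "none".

design_review

Conditions: its end is no later than build's end (X.end <= t=857) AND its start is strictly before triage's start (X.start < t=639).
design_review: end t=401 <= t=857? ✓; start t=45 < t=639? ✓ → yes.
handoff: end t=1103 <= t=857? ✗; start t=763 < t=639? ✗ → no.
reindex: end t=1103 <= t=857? ✗; start t=836 < t=639? ✗ → no.
snapshot: end t=1160 <= t=857? ✗; start t=1131 < t=639? ✗ → no.
standup: end t=1004 <= t=857? ✗; start t=444 < t=639? ✓ → no.
Result: design_review.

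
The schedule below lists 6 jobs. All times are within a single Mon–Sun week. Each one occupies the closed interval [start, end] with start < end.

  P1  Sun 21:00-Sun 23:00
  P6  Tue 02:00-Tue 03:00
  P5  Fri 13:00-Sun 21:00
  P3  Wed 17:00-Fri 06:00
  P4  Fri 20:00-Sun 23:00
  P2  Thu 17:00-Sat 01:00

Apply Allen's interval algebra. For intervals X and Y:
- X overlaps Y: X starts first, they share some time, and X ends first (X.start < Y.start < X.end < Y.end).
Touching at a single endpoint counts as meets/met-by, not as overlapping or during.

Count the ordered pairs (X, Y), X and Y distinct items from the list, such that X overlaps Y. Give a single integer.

Checking all 30 ordered pairs for relation 'overlaps'; matching pairs in alphabetical order:
(P2, P4): P2 overlaps P4 ✓
(P2, P5): P2 overlaps P5 ✓
(P3, P2): P3 overlaps P2 ✓
(P5, P4): P5 overlaps P4 ✓
Count: 4.

4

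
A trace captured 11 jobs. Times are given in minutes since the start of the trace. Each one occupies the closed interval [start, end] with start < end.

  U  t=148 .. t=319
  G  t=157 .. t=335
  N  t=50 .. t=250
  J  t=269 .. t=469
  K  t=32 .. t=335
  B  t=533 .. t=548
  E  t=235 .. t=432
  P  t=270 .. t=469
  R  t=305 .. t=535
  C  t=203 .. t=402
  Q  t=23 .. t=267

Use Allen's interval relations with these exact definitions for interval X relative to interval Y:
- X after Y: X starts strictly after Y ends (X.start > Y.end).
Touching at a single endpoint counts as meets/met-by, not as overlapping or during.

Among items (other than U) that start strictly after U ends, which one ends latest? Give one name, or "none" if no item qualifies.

Target U = [t=148, t=319].
B [t=533, t=548] → after → candidate.
C [t=203, t=402] → overlapped-by → excluded.
E [t=235, t=432] → overlapped-by → excluded.
G [t=157, t=335] → overlapped-by → excluded.
J [t=269, t=469] → overlapped-by → excluded.
K [t=32, t=335] → contains → excluded.
N [t=50, t=250] → overlaps → excluded.
P [t=270, t=469] → overlapped-by → excluded.
Q [t=23, t=267] → overlaps → excluded.
R [t=305, t=535] → overlapped-by → excluded.
Among candidates, latest end is t=548 → B.

B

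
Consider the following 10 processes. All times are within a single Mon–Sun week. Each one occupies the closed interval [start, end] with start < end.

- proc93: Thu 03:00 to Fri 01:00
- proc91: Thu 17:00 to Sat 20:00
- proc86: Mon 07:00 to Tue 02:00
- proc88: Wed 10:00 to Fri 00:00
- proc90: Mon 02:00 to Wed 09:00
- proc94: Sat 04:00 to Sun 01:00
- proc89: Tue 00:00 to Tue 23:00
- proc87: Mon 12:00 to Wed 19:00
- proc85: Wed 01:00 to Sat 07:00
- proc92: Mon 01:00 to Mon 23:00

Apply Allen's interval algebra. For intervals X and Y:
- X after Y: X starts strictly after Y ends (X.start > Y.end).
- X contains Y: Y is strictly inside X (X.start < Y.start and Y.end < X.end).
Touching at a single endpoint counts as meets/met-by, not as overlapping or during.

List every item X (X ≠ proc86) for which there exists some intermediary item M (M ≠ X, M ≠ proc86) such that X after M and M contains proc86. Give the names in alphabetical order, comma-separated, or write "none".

Target proc86 = [Mon 07:00, Tue 02:00].
Intermediaries M with M contains proc86: proc90.
Via proc90 — items with X after proc90: proc88, proc91, proc93, proc94.
Union: proc88, proc91, proc93, proc94.

proc88, proc91, proc93, proc94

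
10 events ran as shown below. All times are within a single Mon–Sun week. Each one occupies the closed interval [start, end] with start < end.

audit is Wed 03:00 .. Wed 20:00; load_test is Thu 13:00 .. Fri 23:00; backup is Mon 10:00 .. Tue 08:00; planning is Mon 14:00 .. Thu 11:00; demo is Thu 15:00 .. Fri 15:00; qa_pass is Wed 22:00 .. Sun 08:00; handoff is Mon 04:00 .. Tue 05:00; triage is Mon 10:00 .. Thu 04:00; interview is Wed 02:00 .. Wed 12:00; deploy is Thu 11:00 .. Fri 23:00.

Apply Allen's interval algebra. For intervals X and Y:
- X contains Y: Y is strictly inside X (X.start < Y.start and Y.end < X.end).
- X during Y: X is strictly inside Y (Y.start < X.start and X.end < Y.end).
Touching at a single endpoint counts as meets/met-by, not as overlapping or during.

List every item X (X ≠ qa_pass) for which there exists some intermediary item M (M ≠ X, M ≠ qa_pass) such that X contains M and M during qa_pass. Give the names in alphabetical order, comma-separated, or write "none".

deploy, load_test

Target qa_pass = [Wed 22:00, Sun 08:00].
Intermediaries M with M during qa_pass: demo, deploy, load_test.
Via demo — items with X contains demo: deploy, load_test.
Via deploy — items with X contains deploy: none.
Via load_test — items with X contains load_test: none.
Union: deploy, load_test.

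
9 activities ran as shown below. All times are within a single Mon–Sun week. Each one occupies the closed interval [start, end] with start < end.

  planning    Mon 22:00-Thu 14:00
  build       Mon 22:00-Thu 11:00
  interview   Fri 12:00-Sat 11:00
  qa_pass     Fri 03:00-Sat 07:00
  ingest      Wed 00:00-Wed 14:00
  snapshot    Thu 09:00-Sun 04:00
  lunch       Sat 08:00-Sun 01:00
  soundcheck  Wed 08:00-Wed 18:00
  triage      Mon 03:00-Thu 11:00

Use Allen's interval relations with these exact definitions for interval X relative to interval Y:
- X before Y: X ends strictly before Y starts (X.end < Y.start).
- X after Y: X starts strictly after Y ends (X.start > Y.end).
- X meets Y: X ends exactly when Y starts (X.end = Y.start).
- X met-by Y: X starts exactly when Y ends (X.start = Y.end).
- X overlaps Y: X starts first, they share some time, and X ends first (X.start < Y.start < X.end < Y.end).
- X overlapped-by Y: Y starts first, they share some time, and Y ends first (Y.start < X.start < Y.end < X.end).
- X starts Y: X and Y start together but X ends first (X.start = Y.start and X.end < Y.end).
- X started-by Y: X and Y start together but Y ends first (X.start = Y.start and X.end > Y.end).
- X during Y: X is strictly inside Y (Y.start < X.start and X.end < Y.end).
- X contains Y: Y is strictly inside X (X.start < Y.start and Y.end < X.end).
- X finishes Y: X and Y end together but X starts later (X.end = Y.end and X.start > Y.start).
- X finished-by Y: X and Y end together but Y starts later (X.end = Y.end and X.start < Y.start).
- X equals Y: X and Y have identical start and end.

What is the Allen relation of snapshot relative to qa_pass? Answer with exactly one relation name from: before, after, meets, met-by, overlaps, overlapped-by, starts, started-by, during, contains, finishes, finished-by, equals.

contains

snapshot = [Thu 09:00, Sun 04:00]; qa_pass = [Fri 03:00, Sat 07:00].
Compare endpoints: snapshot.start < qa_pass.start, snapshot.start < qa_pass.end, snapshot.end > qa_pass.start, snapshot.end > qa_pass.end.
That pattern is 'contains'.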